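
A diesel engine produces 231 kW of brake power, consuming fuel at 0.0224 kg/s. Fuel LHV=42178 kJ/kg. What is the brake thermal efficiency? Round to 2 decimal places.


eta_BTE = (BP / (mf * LHV)) * 100
Denominator = 0.0224 * 42178 = 944.7872 kW
eta_BTE = (231 / 944.7872) * 100 = 24.45%


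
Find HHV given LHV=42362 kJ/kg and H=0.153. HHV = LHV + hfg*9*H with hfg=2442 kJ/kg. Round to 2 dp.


HHV = LHV + hfg * 9 * H
Water addition = 2442 * 9 * 0.153 = 3362.634 kJ/kg
HHV = 42362 + 3362.634 = 45724.63 kJ/kg


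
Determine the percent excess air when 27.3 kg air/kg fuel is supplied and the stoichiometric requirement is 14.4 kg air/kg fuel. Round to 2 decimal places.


Excess air = actual - stoichiometric = 27.3 - 14.4 = 12.90 kg/kg fuel
Excess air % = (excess / stoich) * 100 = (12.90 / 14.4) * 100 = 89.58%


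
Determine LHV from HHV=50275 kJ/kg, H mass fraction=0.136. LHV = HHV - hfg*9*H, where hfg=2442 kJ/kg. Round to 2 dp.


LHV = HHV - hfg * 9 * H
Water correction = 2442 * 9 * 0.136 = 2989.008 kJ/kg
LHV = 50275 - 2989.008 = 47285.99 kJ/kg


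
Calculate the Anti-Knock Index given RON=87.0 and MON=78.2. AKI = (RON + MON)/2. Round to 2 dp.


AKI = (RON + MON) / 2
AKI = (87.0 + 78.2) / 2
AKI = 165.2 / 2 = 82.60


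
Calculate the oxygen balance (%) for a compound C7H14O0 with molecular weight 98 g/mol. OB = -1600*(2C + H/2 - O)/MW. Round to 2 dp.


OB = -1600 * (2C + H/2 - O) / MW
Inner = 2*7 + 14/2 - 0 = 21.00
OB = -1600 * 21.00 / 98 = -342.86%


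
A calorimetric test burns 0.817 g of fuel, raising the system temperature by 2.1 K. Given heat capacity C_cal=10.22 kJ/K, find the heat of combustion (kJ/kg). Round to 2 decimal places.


Hc = C_cal * delta_T / m_fuel
Q_released = 10.22 * 2.1 = 21.4620 kJ
m_fuel = 0.817 g = 0.817/1000 kg = 0.000817 kg
Hc = 21.4620 / 0.000817 = 26269.28 kJ/kg


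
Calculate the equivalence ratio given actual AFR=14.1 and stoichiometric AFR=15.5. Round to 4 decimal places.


phi = AFR_stoich / AFR_actual
phi = 15.5 / 14.1 = 1.0993


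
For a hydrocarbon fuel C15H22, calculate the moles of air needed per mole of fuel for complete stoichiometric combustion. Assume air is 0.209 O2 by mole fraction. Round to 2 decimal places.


Balanced combustion: C15H22 + 20.5 O2 -> 15 CO2 + 11 H2O
O2 needed = C + H/4 = 15 + 22/4 = 20.50 moles
Air moles = O2 / 0.209 = 20.50 / 0.209 = 98.09 moles air


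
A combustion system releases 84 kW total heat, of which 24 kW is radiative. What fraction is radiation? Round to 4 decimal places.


f_rad = Q_rad / Q_total
f_rad = 24 / 84 = 0.2857


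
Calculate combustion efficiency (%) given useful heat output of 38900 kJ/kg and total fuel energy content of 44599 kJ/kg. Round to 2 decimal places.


Efficiency = (Q_useful / Q_fuel) * 100
Efficiency = (38900 / 44599) * 100
Efficiency = 0.8722 * 100 = 87.22%


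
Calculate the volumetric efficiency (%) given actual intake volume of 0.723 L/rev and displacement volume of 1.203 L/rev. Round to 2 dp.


eta_v = (V_actual / V_disp) * 100
Ratio = 0.723 / 1.203 = 0.6010
eta_v = 0.6010 * 100 = 60.10%


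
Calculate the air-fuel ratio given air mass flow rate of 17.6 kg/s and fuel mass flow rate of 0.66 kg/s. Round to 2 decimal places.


AFR = m_air / m_fuel
AFR = 17.6 / 0.66 = 26.67


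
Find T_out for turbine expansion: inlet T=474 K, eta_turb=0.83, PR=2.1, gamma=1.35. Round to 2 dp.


T_out = T_in * (1 - eta * (1 - PR^(-(gamma-1)/gamma)))
Exponent = -(1.35-1)/1.35 = -0.25925926
PR^exp = 2.1^(-0.25925926) = 0.82501466
Factor = 1 - 0.83*(1 - 0.82501466) = 0.85476217
T_out = 474 * 0.85476217 = 405.16 K


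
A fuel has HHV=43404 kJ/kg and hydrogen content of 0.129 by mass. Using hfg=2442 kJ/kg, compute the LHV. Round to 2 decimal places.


LHV = HHV - hfg * 9 * H
Water correction = 2442 * 9 * 0.129 = 2835.162 kJ/kg
LHV = 43404 - 2835.162 = 40568.84 kJ/kg


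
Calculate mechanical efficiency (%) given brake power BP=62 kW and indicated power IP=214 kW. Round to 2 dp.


eta_mech = (BP / IP) * 100
Ratio = 62 / 214 = 0.2897
eta_mech = 0.2897 * 100 = 28.97%


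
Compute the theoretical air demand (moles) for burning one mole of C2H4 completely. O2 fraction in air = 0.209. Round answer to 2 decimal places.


Balanced combustion: C2H4 + 3 O2 -> 2 CO2 + 2 H2O
O2 needed = C + H/4 = 2 + 4/4 = 3.00 moles
Air moles = O2 / 0.209 = 3.00 / 0.209 = 14.35 moles air


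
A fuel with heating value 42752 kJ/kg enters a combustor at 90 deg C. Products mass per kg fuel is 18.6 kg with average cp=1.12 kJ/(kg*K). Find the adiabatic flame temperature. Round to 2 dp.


T_ad = T_in + Hc / (m_p * cp)
Denominator = 18.6 * 1.12 = 20.8320
Temperature rise = 42752 / 20.8320 = 2052.23 K
T_ad = 90 + 2052.23 = 2142.23 deg C


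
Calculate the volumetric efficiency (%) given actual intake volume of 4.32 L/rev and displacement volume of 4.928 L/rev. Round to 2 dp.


eta_v = (V_actual / V_disp) * 100
Ratio = 4.32 / 4.928 = 0.8766
eta_v = 0.8766 * 100 = 87.66%


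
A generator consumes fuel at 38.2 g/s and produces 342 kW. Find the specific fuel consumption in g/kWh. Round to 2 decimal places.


SFC = (mf / BP) * 3600
Rate = 38.2 / 342 = 0.111696 g/(s*kW)
SFC = 0.111696 * 3600 = 402.11 g/kWh


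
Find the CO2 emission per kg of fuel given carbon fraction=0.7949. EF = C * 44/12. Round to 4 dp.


EF = C_frac * (M_CO2 / M_C)
EF = 0.7949 * (44/12)
EF = 0.7949 * 3.666667 = 2.9146 kg_CO2/kg_fuel


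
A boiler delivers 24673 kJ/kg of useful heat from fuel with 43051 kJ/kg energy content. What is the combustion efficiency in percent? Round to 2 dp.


Efficiency = (Q_useful / Q_fuel) * 100
Efficiency = (24673 / 43051) * 100
Efficiency = 0.5731 * 100 = 57.31%


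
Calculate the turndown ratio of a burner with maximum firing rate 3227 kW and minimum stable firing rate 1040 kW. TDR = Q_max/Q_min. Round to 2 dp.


TDR = Q_max / Q_min
TDR = 3227 / 1040 = 3.10


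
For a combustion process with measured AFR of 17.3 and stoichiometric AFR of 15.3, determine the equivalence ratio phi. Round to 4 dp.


phi = AFR_stoich / AFR_actual
phi = 15.3 / 17.3 = 0.8844


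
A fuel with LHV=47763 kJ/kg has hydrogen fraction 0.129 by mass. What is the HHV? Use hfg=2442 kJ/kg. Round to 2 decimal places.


HHV = LHV + hfg * 9 * H
Water addition = 2442 * 9 * 0.129 = 2835.162 kJ/kg
HHV = 47763 + 2835.162 = 50598.16 kJ/kg


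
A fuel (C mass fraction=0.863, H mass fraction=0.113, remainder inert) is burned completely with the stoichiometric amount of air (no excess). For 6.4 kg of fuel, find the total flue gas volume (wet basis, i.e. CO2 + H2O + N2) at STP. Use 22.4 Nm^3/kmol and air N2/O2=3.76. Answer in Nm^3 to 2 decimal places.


Per kg fuel: CO2 = (C/12 kmol)*22.4 = (0.863/12)*22.4 = 1.61093 Nm^3
Per kg fuel: H2O = (H/2 kmol)*22.4 = (0.113/2)*22.4 = 1.26560 Nm^3
O2 needed per kg fuel = C/12 + H/4 = 0.863/12 + 0.113/4 = 0.10016667 kmol
Per kg fuel: N2 = O2*3.76*22.4 = 0.10016667*3.76*22.4 = 8.43644 Nm^3
Total per kg = 1.61093 + 1.26560 + 8.43644 = 11.31297 Nm^3
Total = 11.31297 * 6.4 = 72.40 Nm^3


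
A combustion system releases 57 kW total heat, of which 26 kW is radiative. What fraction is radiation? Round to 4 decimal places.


f_rad = Q_rad / Q_total
f_rad = 26 / 57 = 0.4561


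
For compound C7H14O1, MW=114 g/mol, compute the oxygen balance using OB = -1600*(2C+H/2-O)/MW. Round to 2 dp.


OB = -1600 * (2C + H/2 - O) / MW
Inner = 2*7 + 14/2 - 1 = 20.00
OB = -1600 * 20.00 / 114 = -280.70%


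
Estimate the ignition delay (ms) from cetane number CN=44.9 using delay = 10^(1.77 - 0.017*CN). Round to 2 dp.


delay = 10^(1.77 - 0.017*CN)
Exponent = 1.77 - 0.017*44.9 = 1.0067
delay = 10^1.0067 = 10.16 ms


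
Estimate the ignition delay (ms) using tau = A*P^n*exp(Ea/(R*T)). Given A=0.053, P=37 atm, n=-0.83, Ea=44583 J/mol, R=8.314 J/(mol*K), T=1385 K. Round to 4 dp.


tau = A * P^n * exp(Ea/(R*T))
P^n = 37^(-0.83) = 0.04993356
Ea/(R*T) = 44583/(8.314*1385) = 3.871770
exp(Ea/(R*T)) = 48.027296
tau = 0.053 * 0.04993356 * 48.027296 = 0.1271 ms


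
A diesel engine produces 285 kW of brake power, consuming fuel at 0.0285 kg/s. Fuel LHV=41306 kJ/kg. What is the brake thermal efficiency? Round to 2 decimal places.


eta_BTE = (BP / (mf * LHV)) * 100
Denominator = 0.0285 * 41306 = 1177.2210 kW
eta_BTE = (285 / 1177.2210) * 100 = 24.21%


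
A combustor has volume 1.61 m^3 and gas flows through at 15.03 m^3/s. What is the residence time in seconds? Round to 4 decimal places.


tau = V / Q_flow
tau = 1.61 / 15.03 = 0.1071 s


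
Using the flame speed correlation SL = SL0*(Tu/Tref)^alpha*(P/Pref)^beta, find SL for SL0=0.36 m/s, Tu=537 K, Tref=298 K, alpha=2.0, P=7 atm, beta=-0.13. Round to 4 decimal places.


SL = SL0 * (Tu/Tref)^alpha * (P/Pref)^beta
T ratio = 537/298 = 1.80201342
(T ratio)^alpha = 1.80201342^2.0 = 3.247252
(P/Pref)^beta = 7^(-0.13) = 0.776492
SL = 0.36 * 3.247252 * 0.776492 = 0.9077 m/s


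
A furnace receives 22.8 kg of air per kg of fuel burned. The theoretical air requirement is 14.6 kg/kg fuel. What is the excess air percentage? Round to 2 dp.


Excess air = actual - stoichiometric = 22.8 - 14.6 = 8.20 kg/kg fuel
Excess air % = (excess / stoich) * 100 = (8.20 / 14.6) * 100 = 56.16%


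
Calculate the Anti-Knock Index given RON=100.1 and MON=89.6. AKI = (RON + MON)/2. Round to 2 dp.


AKI = (RON + MON) / 2
AKI = (100.1 + 89.6) / 2
AKI = 189.7 / 2 = 94.85


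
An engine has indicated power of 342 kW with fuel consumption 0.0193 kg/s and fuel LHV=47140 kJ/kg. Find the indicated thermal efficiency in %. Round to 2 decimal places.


eta_ith = (IP / (mf * LHV)) * 100
Denominator = 0.0193 * 47140 = 909.8020 kW
eta_ith = (342 / 909.8020) * 100 = 37.59%


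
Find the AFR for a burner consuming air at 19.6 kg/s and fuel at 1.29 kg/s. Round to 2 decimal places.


AFR = m_air / m_fuel
AFR = 19.6 / 1.29 = 15.19


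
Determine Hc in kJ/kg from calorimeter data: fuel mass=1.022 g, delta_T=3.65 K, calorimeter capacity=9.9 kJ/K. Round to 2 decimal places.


Hc = C_cal * delta_T / m_fuel
Q_released = 9.9 * 3.65 = 36.1350 kJ
m_fuel = 1.022 g = 1.022/1000 kg = 0.001022 kg
Hc = 36.1350 / 0.001022 = 35357.14 kJ/kg


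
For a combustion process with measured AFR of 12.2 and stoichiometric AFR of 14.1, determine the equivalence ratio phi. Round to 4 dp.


phi = AFR_stoich / AFR_actual
phi = 14.1 / 12.2 = 1.1557


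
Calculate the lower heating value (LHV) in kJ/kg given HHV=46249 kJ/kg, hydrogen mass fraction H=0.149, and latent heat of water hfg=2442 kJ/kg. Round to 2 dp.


LHV = HHV - hfg * 9 * H
Water correction = 2442 * 9 * 0.149 = 3274.722 kJ/kg
LHV = 46249 - 3274.722 = 42974.28 kJ/kg


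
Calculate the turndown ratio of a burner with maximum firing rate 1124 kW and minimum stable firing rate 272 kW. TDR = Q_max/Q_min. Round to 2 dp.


TDR = Q_max / Q_min
TDR = 1124 / 272 = 4.13


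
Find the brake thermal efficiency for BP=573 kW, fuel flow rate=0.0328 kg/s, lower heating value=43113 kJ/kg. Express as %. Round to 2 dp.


eta_BTE = (BP / (mf * LHV)) * 100
Denominator = 0.0328 * 43113 = 1414.1064 kW
eta_BTE = (573 / 1414.1064) * 100 = 40.52%


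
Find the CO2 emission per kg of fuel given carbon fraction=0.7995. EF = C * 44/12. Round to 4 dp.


EF = C_frac * (M_CO2 / M_C)
EF = 0.7995 * (44/12)
EF = 0.7995 * 3.666667 = 2.9315 kg_CO2/kg_fuel


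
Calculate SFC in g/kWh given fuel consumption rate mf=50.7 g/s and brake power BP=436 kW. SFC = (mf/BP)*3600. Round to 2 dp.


SFC = (mf / BP) * 3600
Rate = 50.7 / 436 = 0.116284 g/(s*kW)
SFC = 0.116284 * 3600 = 418.62 g/kWh


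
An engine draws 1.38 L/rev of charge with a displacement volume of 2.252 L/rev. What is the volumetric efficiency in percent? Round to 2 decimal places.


eta_v = (V_actual / V_disp) * 100
Ratio = 1.38 / 2.252 = 0.6128
eta_v = 0.6128 * 100 = 61.28%


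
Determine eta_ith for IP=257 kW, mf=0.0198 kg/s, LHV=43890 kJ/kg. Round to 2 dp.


eta_ith = (IP / (mf * LHV)) * 100
Denominator = 0.0198 * 43890 = 869.0220 kW
eta_ith = (257 / 869.0220) * 100 = 29.57%


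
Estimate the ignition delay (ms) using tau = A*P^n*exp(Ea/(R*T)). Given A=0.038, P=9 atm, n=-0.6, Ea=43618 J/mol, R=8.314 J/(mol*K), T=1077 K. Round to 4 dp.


tau = A * P^n * exp(Ea/(R*T))
P^n = 9^(-0.6) = 0.26758052
Ea/(R*T) = 43618/(8.314*1077) = 4.871246
exp(Ea/(R*T)) = 130.483343
tau = 0.038 * 0.26758052 * 130.483343 = 1.3268 ms


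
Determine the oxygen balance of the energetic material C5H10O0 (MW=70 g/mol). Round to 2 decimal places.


OB = -1600 * (2C + H/2 - O) / MW
Inner = 2*5 + 10/2 - 0 = 15.00
OB = -1600 * 15.00 / 70 = -342.86%


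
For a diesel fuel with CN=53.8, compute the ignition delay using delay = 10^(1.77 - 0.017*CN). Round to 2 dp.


delay = 10^(1.77 - 0.017*CN)
Exponent = 1.77 - 0.017*53.8 = 0.8554
delay = 10^0.8554 = 7.17 ms


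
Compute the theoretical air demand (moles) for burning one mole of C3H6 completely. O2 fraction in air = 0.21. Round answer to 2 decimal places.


Balanced combustion: C3H6 + 4.5 O2 -> 3 CO2 + 3 H2O
O2 needed = C + H/4 = 3 + 6/4 = 4.50 moles
Air moles = O2 / 0.21 = 4.50 / 0.21 = 21.43 moles air


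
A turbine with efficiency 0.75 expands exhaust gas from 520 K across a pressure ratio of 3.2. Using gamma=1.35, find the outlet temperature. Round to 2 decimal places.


T_out = T_in * (1 - eta * (1 - PR^(-(gamma-1)/gamma)))
Exponent = -(1.35-1)/1.35 = -0.25925926
PR^exp = 3.2^(-0.25925926) = 0.73966521
Factor = 1 - 0.75*(1 - 0.73966521) = 0.80474891
T_out = 520 * 0.80474891 = 418.47 K


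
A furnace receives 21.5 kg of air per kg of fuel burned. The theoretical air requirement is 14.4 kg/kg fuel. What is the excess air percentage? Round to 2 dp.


Excess air = actual - stoichiometric = 21.5 - 14.4 = 7.10 kg/kg fuel
Excess air % = (excess / stoich) * 100 = (7.10 / 14.4) * 100 = 49.31%


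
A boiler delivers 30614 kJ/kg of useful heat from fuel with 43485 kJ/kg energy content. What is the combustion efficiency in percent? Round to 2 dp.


Efficiency = (Q_useful / Q_fuel) * 100
Efficiency = (30614 / 43485) * 100
Efficiency = 0.7040 * 100 = 70.40%


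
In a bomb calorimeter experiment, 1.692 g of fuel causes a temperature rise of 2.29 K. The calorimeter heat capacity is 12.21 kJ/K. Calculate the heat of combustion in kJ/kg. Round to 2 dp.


Hc = C_cal * delta_T / m_fuel
Q_released = 12.21 * 2.29 = 27.9609 kJ
m_fuel = 1.692 g = 1.692/1000 kg = 0.001692 kg
Hc = 27.9609 / 0.001692 = 16525.35 kJ/kg


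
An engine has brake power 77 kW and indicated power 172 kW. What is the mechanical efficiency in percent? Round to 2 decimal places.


eta_mech = (BP / IP) * 100
Ratio = 77 / 172 = 0.4477
eta_mech = 0.4477 * 100 = 44.77%


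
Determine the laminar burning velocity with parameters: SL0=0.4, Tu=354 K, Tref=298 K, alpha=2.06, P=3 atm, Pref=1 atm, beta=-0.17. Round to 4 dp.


SL = SL0 * (Tu/Tref)^alpha * (P/Pref)^beta
T ratio = 354/298 = 1.18791946
(T ratio)^alpha = 1.18791946^2.06 = 1.425809
(P/Pref)^beta = 3^(-0.17) = 0.829639
SL = 0.4 * 1.425809 * 0.829639 = 0.4732 m/s


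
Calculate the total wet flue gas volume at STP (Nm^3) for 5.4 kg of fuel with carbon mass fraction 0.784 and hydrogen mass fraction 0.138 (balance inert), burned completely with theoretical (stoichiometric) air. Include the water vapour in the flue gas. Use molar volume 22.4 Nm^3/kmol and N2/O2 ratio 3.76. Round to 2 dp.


Per kg fuel: CO2 = (C/12 kmol)*22.4 = (0.784/12)*22.4 = 1.46347 Nm^3
Per kg fuel: H2O = (H/2 kmol)*22.4 = (0.138/2)*22.4 = 1.54560 Nm^3
O2 needed per kg fuel = C/12 + H/4 = 0.784/12 + 0.138/4 = 0.09983333 kmol
Per kg fuel: N2 = O2*3.76*22.4 = 0.09983333*3.76*22.4 = 8.40836 Nm^3
Total per kg = 1.46347 + 1.54560 + 8.40836 = 11.41743 Nm^3
Total = 11.41743 * 5.4 = 61.65 Nm^3


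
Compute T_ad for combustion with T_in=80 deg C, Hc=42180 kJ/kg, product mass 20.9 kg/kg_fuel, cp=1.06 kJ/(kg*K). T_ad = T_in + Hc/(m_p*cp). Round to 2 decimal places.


T_ad = T_in + Hc / (m_p * cp)
Denominator = 20.9 * 1.06 = 22.1540
Temperature rise = 42180 / 22.1540 = 1903.95 K
T_ad = 80 + 1903.95 = 1983.95 deg C


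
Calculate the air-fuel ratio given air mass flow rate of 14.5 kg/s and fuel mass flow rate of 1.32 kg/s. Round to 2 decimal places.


AFR = m_air / m_fuel
AFR = 14.5 / 1.32 = 10.98


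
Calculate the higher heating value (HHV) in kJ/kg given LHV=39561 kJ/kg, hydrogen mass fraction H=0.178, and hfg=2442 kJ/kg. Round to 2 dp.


HHV = LHV + hfg * 9 * H
Water addition = 2442 * 9 * 0.178 = 3912.084 kJ/kg
HHV = 39561 + 3912.084 = 43473.08 kJ/kg


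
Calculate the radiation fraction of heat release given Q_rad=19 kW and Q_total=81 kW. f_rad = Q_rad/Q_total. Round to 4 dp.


f_rad = Q_rad / Q_total
f_rad = 19 / 81 = 0.2346


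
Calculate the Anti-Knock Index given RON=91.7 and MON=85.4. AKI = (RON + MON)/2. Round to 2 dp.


AKI = (RON + MON) / 2
AKI = (91.7 + 85.4) / 2
AKI = 177.1 / 2 = 88.55


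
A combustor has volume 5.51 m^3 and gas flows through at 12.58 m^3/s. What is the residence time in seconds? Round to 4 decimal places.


tau = V / Q_flow
tau = 5.51 / 12.58 = 0.4380 s


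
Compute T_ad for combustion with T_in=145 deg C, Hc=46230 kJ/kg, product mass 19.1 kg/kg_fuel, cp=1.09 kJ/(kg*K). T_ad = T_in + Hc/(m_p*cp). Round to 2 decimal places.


T_ad = T_in + Hc / (m_p * cp)
Denominator = 19.1 * 1.09 = 20.8190
Temperature rise = 46230 / 20.8190 = 2220.57 K
T_ad = 145 + 2220.57 = 2365.57 deg C


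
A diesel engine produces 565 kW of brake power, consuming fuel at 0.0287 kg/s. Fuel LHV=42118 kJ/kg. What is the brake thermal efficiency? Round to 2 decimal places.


eta_BTE = (BP / (mf * LHV)) * 100
Denominator = 0.0287 * 42118 = 1208.7866 kW
eta_BTE = (565 / 1208.7866) * 100 = 46.74%


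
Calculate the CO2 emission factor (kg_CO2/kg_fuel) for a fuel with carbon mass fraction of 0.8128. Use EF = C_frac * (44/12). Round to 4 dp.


EF = C_frac * (M_CO2 / M_C)
EF = 0.8128 * (44/12)
EF = 0.8128 * 3.666667 = 2.9803 kg_CO2/kg_fuel


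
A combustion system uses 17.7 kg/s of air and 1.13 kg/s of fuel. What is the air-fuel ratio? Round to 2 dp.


AFR = m_air / m_fuel
AFR = 17.7 / 1.13 = 15.66


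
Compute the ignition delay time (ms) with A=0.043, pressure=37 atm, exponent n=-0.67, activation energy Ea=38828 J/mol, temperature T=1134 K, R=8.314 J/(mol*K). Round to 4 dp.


tau = A * P^n * exp(Ea/(R*T))
P^n = 37^(-0.67) = 0.08898255
Ea/(R*T) = 38828/(8.314*1134) = 4.118338
exp(Ea/(R*T)) = 61.456992
tau = 0.043 * 0.08898255 * 61.456992 = 0.2351 ms


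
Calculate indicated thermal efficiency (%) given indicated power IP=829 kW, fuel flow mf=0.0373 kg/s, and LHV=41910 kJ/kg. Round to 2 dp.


eta_ith = (IP / (mf * LHV)) * 100
Denominator = 0.0373 * 41910 = 1563.2430 kW
eta_ith = (829 / 1563.2430) * 100 = 53.03%


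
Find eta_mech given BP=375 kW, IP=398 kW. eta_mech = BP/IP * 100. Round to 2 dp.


eta_mech = (BP / IP) * 100
Ratio = 375 / 398 = 0.9422
eta_mech = 0.9422 * 100 = 94.22%


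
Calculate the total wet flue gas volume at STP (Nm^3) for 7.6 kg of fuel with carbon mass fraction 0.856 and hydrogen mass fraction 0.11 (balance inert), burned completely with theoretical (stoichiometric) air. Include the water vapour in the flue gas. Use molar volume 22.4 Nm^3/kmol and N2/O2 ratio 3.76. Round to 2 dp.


Per kg fuel: CO2 = (C/12 kmol)*22.4 = (0.856/12)*22.4 = 1.59787 Nm^3
Per kg fuel: H2O = (H/2 kmol)*22.4 = (0.11/2)*22.4 = 1.23200 Nm^3
O2 needed per kg fuel = C/12 + H/4 = 0.856/12 + 0.11/4 = 0.09883333 kmol
Per kg fuel: N2 = O2*3.76*22.4 = 0.09883333*3.76*22.4 = 8.32414 Nm^3
Total per kg = 1.59787 + 1.23200 + 8.32414 = 11.15401 Nm^3
Total = 11.15401 * 7.6 = 84.77 Nm^3


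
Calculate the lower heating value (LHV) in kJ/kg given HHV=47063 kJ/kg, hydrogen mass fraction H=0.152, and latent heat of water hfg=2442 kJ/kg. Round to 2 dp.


LHV = HHV - hfg * 9 * H
Water correction = 2442 * 9 * 0.152 = 3340.656 kJ/kg
LHV = 47063 - 3340.656 = 43722.34 kJ/kg


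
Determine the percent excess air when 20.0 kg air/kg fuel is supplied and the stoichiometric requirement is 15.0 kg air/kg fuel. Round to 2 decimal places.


Excess air = actual - stoichiometric = 20.0 - 15.0 = 5.00 kg/kg fuel
Excess air % = (excess / stoich) * 100 = (5.00 / 15.0) * 100 = 33.33%


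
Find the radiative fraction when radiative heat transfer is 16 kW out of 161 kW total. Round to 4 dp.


f_rad = Q_rad / Q_total
f_rad = 16 / 161 = 0.0994


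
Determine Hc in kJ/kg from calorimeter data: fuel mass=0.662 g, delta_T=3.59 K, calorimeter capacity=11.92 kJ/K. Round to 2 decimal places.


Hc = C_cal * delta_T / m_fuel
Q_released = 11.92 * 3.59 = 42.7928 kJ
m_fuel = 0.662 g = 0.662/1000 kg = 0.000662 kg
Hc = 42.7928 / 0.000662 = 64641.69 kJ/kg


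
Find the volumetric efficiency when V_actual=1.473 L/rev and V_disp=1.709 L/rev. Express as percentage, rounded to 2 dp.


eta_v = (V_actual / V_disp) * 100
Ratio = 1.473 / 1.709 = 0.8619
eta_v = 0.8619 * 100 = 86.19%


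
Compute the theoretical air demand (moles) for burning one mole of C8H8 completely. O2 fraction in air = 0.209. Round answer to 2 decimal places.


Balanced combustion: C8H8 + 10 O2 -> 8 CO2 + 4 H2O
O2 needed = C + H/4 = 8 + 8/4 = 10.00 moles
Air moles = O2 / 0.209 = 10.00 / 0.209 = 47.85 moles air


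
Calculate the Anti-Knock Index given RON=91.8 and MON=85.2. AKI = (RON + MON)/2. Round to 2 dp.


AKI = (RON + MON) / 2
AKI = (91.8 + 85.2) / 2
AKI = 177.0 / 2 = 88.50


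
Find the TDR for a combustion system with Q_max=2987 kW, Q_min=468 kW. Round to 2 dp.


TDR = Q_max / Q_min
TDR = 2987 / 468 = 6.38


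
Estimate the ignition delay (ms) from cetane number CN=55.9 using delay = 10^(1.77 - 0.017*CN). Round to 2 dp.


delay = 10^(1.77 - 0.017*CN)
Exponent = 1.77 - 0.017*55.9 = 0.8197
delay = 10^0.8197 = 6.60 ms


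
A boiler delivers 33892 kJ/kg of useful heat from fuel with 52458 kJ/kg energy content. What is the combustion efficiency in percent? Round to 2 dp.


Efficiency = (Q_useful / Q_fuel) * 100
Efficiency = (33892 / 52458) * 100
Efficiency = 0.6461 * 100 = 64.61%


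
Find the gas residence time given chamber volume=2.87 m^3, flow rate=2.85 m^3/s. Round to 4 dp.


tau = V / Q_flow
tau = 2.87 / 2.85 = 1.0070 s


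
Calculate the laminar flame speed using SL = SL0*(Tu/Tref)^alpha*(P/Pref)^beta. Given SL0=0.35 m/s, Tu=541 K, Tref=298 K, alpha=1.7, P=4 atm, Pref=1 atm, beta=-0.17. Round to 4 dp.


SL = SL0 * (Tu/Tref)^alpha * (P/Pref)^beta
T ratio = 541/298 = 1.81543624
(T ratio)^alpha = 1.81543624^1.7 = 2.755927
(P/Pref)^beta = 4^(-0.17) = 0.790041
SL = 0.35 * 2.755927 * 0.790041 = 0.7621 m/s


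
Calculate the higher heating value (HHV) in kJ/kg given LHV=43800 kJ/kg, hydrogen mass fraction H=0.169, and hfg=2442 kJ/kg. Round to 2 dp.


HHV = LHV + hfg * 9 * H
Water addition = 2442 * 9 * 0.169 = 3714.282 kJ/kg
HHV = 43800 + 3714.282 = 47514.28 kJ/kg


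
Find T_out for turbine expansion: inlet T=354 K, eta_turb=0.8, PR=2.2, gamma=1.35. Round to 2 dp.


T_out = T_in * (1 - eta * (1 - PR^(-(gamma-1)/gamma)))
Exponent = -(1.35-1)/1.35 = -0.25925926
PR^exp = 2.2^(-0.25925926) = 0.81512413
Factor = 1 - 0.8*(1 - 0.81512413) = 0.85209930
T_out = 354 * 0.85209930 = 301.64 K


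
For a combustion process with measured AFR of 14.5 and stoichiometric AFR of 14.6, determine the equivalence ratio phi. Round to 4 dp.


phi = AFR_stoich / AFR_actual
phi = 14.6 / 14.5 = 1.0069


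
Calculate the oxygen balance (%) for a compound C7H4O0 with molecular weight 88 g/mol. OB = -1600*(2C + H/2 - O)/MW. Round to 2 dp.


OB = -1600 * (2C + H/2 - O) / MW
Inner = 2*7 + 4/2 - 0 = 16.00
OB = -1600 * 16.00 / 88 = -290.91%


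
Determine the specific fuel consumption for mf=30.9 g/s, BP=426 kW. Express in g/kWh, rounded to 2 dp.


SFC = (mf / BP) * 3600
Rate = 30.9 / 426 = 0.072535 g/(s*kW)
SFC = 0.072535 * 3600 = 261.13 g/kWh


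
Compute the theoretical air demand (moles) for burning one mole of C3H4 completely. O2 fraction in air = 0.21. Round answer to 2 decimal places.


Balanced combustion: C3H4 + 4 O2 -> 3 CO2 + 2 H2O
O2 needed = C + H/4 = 3 + 4/4 = 4.00 moles
Air moles = O2 / 0.21 = 4.00 / 0.21 = 19.05 moles air


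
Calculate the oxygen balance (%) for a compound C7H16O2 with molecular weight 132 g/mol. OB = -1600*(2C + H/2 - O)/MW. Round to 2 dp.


OB = -1600 * (2C + H/2 - O) / MW
Inner = 2*7 + 16/2 - 2 = 20.00
OB = -1600 * 20.00 / 132 = -242.42%


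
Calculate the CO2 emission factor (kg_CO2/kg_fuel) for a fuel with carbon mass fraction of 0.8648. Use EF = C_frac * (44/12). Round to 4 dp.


EF = C_frac * (M_CO2 / M_C)
EF = 0.8648 * (44/12)
EF = 0.8648 * 3.666667 = 3.1709 kg_CO2/kg_fuel


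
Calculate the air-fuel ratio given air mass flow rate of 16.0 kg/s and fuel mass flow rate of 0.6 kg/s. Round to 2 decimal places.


AFR = m_air / m_fuel
AFR = 16.0 / 0.6 = 26.67


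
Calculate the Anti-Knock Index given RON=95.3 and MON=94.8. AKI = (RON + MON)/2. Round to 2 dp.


AKI = (RON + MON) / 2
AKI = (95.3 + 94.8) / 2
AKI = 190.1 / 2 = 95.05


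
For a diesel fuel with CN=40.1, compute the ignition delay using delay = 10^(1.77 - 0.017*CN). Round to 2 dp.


delay = 10^(1.77 - 0.017*CN)
Exponent = 1.77 - 0.017*40.1 = 1.0883
delay = 10^1.0883 = 12.25 ms


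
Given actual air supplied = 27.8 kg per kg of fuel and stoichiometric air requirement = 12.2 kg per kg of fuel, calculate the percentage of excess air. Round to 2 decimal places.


Excess air = actual - stoichiometric = 27.8 - 12.2 = 15.60 kg/kg fuel
Excess air % = (excess / stoich) * 100 = (15.60 / 12.2) * 100 = 127.87%


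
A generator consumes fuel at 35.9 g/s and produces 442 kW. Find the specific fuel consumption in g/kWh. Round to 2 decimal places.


SFC = (mf / BP) * 3600
Rate = 35.9 / 442 = 0.081222 g/(s*kW)
SFC = 0.081222 * 3600 = 292.40 g/kWh


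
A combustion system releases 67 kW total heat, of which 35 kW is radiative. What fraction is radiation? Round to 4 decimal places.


f_rad = Q_rad / Q_total
f_rad = 35 / 67 = 0.5224


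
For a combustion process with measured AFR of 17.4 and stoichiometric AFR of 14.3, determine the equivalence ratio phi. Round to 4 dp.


phi = AFR_stoich / AFR_actual
phi = 14.3 / 17.4 = 0.8218


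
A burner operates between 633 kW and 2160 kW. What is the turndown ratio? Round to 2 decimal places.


TDR = Q_max / Q_min
TDR = 2160 / 633 = 3.41


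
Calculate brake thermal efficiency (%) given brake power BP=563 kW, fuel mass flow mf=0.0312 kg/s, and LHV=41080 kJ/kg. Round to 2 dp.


eta_BTE = (BP / (mf * LHV)) * 100
Denominator = 0.0312 * 41080 = 1281.6960 kW
eta_BTE = (563 / 1281.6960) * 100 = 43.93%


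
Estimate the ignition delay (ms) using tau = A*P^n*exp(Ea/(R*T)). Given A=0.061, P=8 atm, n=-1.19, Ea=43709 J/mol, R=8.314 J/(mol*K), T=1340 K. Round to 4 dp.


tau = A * P^n * exp(Ea/(R*T))
P^n = 8^(-1.19) = 0.08420210
Ea/(R*T) = 43709/(8.314*1340) = 3.923341
exp(Ea/(R*T)) = 50.569112
tau = 0.061 * 0.08420210 * 50.569112 = 0.2597 ms


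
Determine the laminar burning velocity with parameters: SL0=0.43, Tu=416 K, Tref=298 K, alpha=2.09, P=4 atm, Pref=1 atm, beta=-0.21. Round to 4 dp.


SL = SL0 * (Tu/Tref)^alpha * (P/Pref)^beta
T ratio = 416/298 = 1.39597315
(T ratio)^alpha = 1.39597315^2.09 = 2.008136
(P/Pref)^beta = 4^(-0.21) = 0.747425
SL = 0.43 * 2.008136 * 0.747425 = 0.6454 m/s


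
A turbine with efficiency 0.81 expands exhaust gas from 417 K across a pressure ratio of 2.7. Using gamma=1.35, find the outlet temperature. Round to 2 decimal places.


T_out = T_in * (1 - eta * (1 - PR^(-(gamma-1)/gamma)))
Exponent = -(1.35-1)/1.35 = -0.25925926
PR^exp = 2.7^(-0.25925926) = 0.77297411
Factor = 1 - 0.81*(1 - 0.77297411) = 0.81610903
T_out = 417 * 0.81610903 = 340.32 K


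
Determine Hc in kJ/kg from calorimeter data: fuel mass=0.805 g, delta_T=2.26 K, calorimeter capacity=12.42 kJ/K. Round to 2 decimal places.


Hc = C_cal * delta_T / m_fuel
Q_released = 12.42 * 2.26 = 28.0692 kJ
m_fuel = 0.805 g = 0.805/1000 kg = 0.000805 kg
Hc = 28.0692 / 0.000805 = 34868.57 kJ/kg


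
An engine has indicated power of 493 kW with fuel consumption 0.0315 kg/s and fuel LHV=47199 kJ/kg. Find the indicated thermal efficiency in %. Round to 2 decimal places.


eta_ith = (IP / (mf * LHV)) * 100
Denominator = 0.0315 * 47199 = 1486.7685 kW
eta_ith = (493 / 1486.7685) * 100 = 33.16%


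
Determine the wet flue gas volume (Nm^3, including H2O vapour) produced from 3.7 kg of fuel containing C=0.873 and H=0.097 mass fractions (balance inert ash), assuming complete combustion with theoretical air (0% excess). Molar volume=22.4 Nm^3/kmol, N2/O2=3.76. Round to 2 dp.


Per kg fuel: CO2 = (C/12 kmol)*22.4 = (0.873/12)*22.4 = 1.62960 Nm^3
Per kg fuel: H2O = (H/2 kmol)*22.4 = (0.097/2)*22.4 = 1.08640 Nm^3
O2 needed per kg fuel = C/12 + H/4 = 0.873/12 + 0.097/4 = 0.09700000 kmol
Per kg fuel: N2 = O2*3.76*22.4 = 0.09700000*3.76*22.4 = 8.16973 Nm^3
Total per kg = 1.62960 + 1.08640 + 8.16973 = 10.88573 Nm^3
Total = 10.88573 * 3.7 = 40.28 Nm^3


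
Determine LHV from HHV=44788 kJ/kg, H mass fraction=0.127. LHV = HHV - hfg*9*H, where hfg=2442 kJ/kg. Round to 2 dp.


LHV = HHV - hfg * 9 * H
Water correction = 2442 * 9 * 0.127 = 2791.206 kJ/kg
LHV = 44788 - 2791.206 = 41996.79 kJ/kg


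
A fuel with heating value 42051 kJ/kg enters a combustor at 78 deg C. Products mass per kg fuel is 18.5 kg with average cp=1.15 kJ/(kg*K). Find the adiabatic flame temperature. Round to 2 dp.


T_ad = T_in + Hc / (m_p * cp)
Denominator = 18.5 * 1.15 = 21.2750
Temperature rise = 42051 / 21.2750 = 1976.55 K
T_ad = 78 + 1976.55 = 2054.55 deg C


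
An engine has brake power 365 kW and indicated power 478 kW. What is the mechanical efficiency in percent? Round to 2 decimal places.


eta_mech = (BP / IP) * 100
Ratio = 365 / 478 = 0.7636
eta_mech = 0.7636 * 100 = 76.36%


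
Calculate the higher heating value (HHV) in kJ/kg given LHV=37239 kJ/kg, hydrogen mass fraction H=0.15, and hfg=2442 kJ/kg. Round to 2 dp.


HHV = LHV + hfg * 9 * H
Water addition = 2442 * 9 * 0.15 = 3296.700 kJ/kg
HHV = 37239 + 3296.700 = 40535.70 kJ/kg


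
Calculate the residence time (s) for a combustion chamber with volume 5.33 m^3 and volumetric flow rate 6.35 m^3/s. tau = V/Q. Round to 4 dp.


tau = V / Q_flow
tau = 5.33 / 6.35 = 0.8394 s


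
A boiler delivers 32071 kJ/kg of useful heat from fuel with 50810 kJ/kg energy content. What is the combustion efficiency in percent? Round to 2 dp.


Efficiency = (Q_useful / Q_fuel) * 100
Efficiency = (32071 / 50810) * 100
Efficiency = 0.6312 * 100 = 63.12%


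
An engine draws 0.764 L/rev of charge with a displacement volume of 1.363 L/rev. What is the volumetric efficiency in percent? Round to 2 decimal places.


eta_v = (V_actual / V_disp) * 100
Ratio = 0.764 / 1.363 = 0.5605
eta_v = 0.5605 * 100 = 56.05%


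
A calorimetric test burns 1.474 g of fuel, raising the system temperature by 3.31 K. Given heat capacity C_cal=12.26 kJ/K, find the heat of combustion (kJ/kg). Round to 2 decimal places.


Hc = C_cal * delta_T / m_fuel
Q_released = 12.26 * 3.31 = 40.5806 kJ
m_fuel = 1.474 g = 1.474/1000 kg = 0.001474 kg
Hc = 40.5806 / 0.001474 = 27530.94 kJ/kg


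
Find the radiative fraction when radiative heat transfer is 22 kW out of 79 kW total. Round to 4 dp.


f_rad = Q_rad / Q_total
f_rad = 22 / 79 = 0.2785


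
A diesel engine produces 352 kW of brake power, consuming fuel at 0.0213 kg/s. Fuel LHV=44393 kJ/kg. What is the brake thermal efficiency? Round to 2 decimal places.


eta_BTE = (BP / (mf * LHV)) * 100
Denominator = 0.0213 * 44393 = 945.5709 kW
eta_BTE = (352 / 945.5709) * 100 = 37.23%


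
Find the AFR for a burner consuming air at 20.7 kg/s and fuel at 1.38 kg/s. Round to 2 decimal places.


AFR = m_air / m_fuel
AFR = 20.7 / 1.38 = 15.00


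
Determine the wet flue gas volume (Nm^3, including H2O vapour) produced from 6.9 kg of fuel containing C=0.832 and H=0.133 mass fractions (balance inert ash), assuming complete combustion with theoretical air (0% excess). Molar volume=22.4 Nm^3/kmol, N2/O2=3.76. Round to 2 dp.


Per kg fuel: CO2 = (C/12 kmol)*22.4 = (0.832/12)*22.4 = 1.55307 Nm^3
Per kg fuel: H2O = (H/2 kmol)*22.4 = (0.133/2)*22.4 = 1.48960 Nm^3
O2 needed per kg fuel = C/12 + H/4 = 0.832/12 + 0.133/4 = 0.10258333 kmol
Per kg fuel: N2 = O2*3.76*22.4 = 0.10258333*3.76*22.4 = 8.63998 Nm^3
Total per kg = 1.55307 + 1.48960 + 8.63998 = 11.68265 Nm^3
Total = 11.68265 * 6.9 = 80.61 Nm^3


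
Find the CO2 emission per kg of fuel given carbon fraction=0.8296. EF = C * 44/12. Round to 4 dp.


EF = C_frac * (M_CO2 / M_C)
EF = 0.8296 * (44/12)
EF = 0.8296 * 3.666667 = 3.0419 kg_CO2/kg_fuel


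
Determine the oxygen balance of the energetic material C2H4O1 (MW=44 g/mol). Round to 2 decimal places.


OB = -1600 * (2C + H/2 - O) / MW
Inner = 2*2 + 4/2 - 1 = 5.00
OB = -1600 * 5.00 / 44 = -181.82%


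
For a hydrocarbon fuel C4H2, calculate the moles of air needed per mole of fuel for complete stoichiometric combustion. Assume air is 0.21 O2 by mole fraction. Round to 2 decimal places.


Balanced combustion: C4H2 + 4.5 O2 -> 4 CO2 + 1 H2O
O2 needed = C + H/4 = 4 + 2/4 = 4.50 moles
Air moles = O2 / 0.21 = 4.50 / 0.21 = 21.43 moles air


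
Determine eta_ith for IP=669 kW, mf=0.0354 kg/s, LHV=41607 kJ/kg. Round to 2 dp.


eta_ith = (IP / (mf * LHV)) * 100
Denominator = 0.0354 * 41607 = 1472.8878 kW
eta_ith = (669 / 1472.8878) * 100 = 45.42%


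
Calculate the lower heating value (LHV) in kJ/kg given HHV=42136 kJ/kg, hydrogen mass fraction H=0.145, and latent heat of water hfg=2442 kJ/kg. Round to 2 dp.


LHV = HHV - hfg * 9 * H
Water correction = 2442 * 9 * 0.145 = 3186.810 kJ/kg
LHV = 42136 - 3186.810 = 38949.19 kJ/kg


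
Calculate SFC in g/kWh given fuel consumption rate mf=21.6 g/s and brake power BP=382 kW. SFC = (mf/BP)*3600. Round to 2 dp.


SFC = (mf / BP) * 3600
Rate = 21.6 / 382 = 0.056545 g/(s*kW)
SFC = 0.056545 * 3600 = 203.56 g/kWh


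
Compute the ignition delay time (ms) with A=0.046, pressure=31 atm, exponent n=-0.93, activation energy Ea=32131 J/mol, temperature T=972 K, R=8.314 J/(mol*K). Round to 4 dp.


tau = A * P^n * exp(Ea/(R*T))
P^n = 31^(-0.93) = 0.04102359
Ea/(R*T) = 32131/(8.314*972) = 3.976014
exp(Ea/(R*T)) = 53.304165
tau = 0.046 * 0.04102359 * 53.304165 = 0.1006 ms


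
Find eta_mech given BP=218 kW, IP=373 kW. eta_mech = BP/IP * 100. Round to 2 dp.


eta_mech = (BP / IP) * 100
Ratio = 218 / 373 = 0.5845
eta_mech = 0.5845 * 100 = 58.45%


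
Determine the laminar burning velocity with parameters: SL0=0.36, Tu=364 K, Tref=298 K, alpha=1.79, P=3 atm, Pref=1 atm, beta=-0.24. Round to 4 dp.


SL = SL0 * (Tu/Tref)^alpha * (P/Pref)^beta
T ratio = 364/298 = 1.22147651
(T ratio)^alpha = 1.22147651^1.79 = 1.430620
(P/Pref)^beta = 3^(-0.24) = 0.768229
SL = 0.36 * 1.430620 * 0.768229 = 0.3957 m/s


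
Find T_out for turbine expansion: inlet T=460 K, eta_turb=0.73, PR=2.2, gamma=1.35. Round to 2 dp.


T_out = T_in * (1 - eta * (1 - PR^(-(gamma-1)/gamma)))
Exponent = -(1.35-1)/1.35 = -0.25925926
PR^exp = 2.2^(-0.25925926) = 0.81512413
Factor = 1 - 0.73*(1 - 0.81512413) = 0.86504061
T_out = 460 * 0.86504061 = 397.92 K


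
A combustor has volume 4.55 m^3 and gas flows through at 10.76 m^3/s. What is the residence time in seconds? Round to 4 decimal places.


tau = V / Q_flow
tau = 4.55 / 10.76 = 0.4229 s


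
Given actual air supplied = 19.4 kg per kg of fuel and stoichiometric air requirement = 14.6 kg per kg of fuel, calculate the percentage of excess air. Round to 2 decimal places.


Excess air = actual - stoichiometric = 19.4 - 14.6 = 4.80 kg/kg fuel
Excess air % = (excess / stoich) * 100 = (4.80 / 14.6) * 100 = 32.88%


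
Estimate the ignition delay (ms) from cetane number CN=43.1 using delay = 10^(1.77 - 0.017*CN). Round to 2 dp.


delay = 10^(1.77 - 0.017*CN)
Exponent = 1.77 - 0.017*43.1 = 1.0373
delay = 10^1.0373 = 10.90 ms


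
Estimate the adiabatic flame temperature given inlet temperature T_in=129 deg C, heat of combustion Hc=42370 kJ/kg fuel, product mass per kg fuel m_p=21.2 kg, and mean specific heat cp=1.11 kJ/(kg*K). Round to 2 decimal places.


T_ad = T_in + Hc / (m_p * cp)
Denominator = 21.2 * 1.11 = 23.5320
Temperature rise = 42370 / 23.5320 = 1800.53 K
T_ad = 129 + 1800.53 = 1929.53 deg C


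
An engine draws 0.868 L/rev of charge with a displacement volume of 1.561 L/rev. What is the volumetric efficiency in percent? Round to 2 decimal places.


eta_v = (V_actual / V_disp) * 100
Ratio = 0.868 / 1.561 = 0.5561
eta_v = 0.5561 * 100 = 55.61%


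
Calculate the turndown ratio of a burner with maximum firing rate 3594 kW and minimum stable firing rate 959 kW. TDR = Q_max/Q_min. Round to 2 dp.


TDR = Q_max / Q_min
TDR = 3594 / 959 = 3.75


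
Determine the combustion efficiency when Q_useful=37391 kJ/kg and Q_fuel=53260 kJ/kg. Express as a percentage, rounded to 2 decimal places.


Efficiency = (Q_useful / Q_fuel) * 100
Efficiency = (37391 / 53260) * 100
Efficiency = 0.7020 * 100 = 70.20%


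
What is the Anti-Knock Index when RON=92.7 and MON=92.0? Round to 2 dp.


AKI = (RON + MON) / 2
AKI = (92.7 + 92.0) / 2
AKI = 184.7 / 2 = 92.35


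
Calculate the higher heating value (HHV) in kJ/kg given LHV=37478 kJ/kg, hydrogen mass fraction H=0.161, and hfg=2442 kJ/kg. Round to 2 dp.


HHV = LHV + hfg * 9 * H
Water addition = 2442 * 9 * 0.161 = 3538.458 kJ/kg
HHV = 37478 + 3538.458 = 41016.46 kJ/kg


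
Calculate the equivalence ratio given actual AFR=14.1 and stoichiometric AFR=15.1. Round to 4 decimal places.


phi = AFR_stoich / AFR_actual
phi = 15.1 / 14.1 = 1.0709


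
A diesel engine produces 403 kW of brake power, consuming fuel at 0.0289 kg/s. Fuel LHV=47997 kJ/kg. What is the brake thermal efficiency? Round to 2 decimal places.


eta_BTE = (BP / (mf * LHV)) * 100
Denominator = 0.0289 * 47997 = 1387.1133 kW
eta_BTE = (403 / 1387.1133) * 100 = 29.05%


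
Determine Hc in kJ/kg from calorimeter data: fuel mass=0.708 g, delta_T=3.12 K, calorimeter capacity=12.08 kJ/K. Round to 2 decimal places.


Hc = C_cal * delta_T / m_fuel
Q_released = 12.08 * 3.12 = 37.6896 kJ
m_fuel = 0.708 g = 0.708/1000 kg = 0.000708 kg
Hc = 37.6896 / 0.000708 = 53233.90 kJ/kg


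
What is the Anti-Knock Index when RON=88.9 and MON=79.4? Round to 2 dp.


AKI = (RON + MON) / 2
AKI = (88.9 + 79.4) / 2
AKI = 168.3 / 2 = 84.15


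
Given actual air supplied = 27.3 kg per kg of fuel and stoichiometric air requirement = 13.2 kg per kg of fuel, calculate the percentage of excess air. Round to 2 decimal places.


Excess air = actual - stoichiometric = 27.3 - 13.2 = 14.10 kg/kg fuel
Excess air % = (excess / stoich) * 100 = (14.10 / 13.2) * 100 = 106.82%


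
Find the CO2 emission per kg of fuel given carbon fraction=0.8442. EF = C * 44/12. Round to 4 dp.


EF = C_frac * (M_CO2 / M_C)
EF = 0.8442 * (44/12)
EF = 0.8442 * 3.666667 = 3.0954 kg_CO2/kg_fuel


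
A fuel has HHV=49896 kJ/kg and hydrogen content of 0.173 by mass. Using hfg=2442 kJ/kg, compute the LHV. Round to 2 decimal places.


LHV = HHV - hfg * 9 * H
Water correction = 2442 * 9 * 0.173 = 3802.194 kJ/kg
LHV = 49896 - 3802.194 = 46093.81 kJ/kg


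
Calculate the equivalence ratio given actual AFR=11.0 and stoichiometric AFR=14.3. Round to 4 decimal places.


phi = AFR_stoich / AFR_actual
phi = 14.3 / 11.0 = 1.3000


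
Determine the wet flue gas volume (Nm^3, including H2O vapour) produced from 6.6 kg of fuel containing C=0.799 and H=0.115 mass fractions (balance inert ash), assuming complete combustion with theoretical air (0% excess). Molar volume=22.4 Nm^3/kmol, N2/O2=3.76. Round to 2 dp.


Per kg fuel: CO2 = (C/12 kmol)*22.4 = (0.799/12)*22.4 = 1.49147 Nm^3
Per kg fuel: H2O = (H/2 kmol)*22.4 = (0.115/2)*22.4 = 1.28800 Nm^3
O2 needed per kg fuel = C/12 + H/4 = 0.799/12 + 0.115/4 = 0.09533333 kmol
Per kg fuel: N2 = O2*3.76*22.4 = 0.09533333*3.76*22.4 = 8.02935 Nm^3
Total per kg = 1.49147 + 1.28800 + 8.02935 = 10.80882 Nm^3
Total = 10.80882 * 6.6 = 71.34 Nm^3
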